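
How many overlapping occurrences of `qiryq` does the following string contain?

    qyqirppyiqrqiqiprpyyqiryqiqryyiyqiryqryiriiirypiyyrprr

2

Sliding a length-5 window over the 54 characters (50 positions):
  position 21–25: qiryq
  position 33–37: qiryq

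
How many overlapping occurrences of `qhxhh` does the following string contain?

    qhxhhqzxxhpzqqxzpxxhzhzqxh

1

Sliding a length-5 window over the 26 characters (22 positions):
  position 1–5: qhxhh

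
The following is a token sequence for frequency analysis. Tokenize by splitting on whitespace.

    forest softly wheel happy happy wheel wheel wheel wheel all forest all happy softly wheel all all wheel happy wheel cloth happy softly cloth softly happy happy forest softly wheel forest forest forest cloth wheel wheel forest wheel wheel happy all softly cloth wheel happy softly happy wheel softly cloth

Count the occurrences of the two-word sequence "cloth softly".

1

Scanning the 49 overlapping bigram windows for "cloth softly":
  position 24–25: cloth softly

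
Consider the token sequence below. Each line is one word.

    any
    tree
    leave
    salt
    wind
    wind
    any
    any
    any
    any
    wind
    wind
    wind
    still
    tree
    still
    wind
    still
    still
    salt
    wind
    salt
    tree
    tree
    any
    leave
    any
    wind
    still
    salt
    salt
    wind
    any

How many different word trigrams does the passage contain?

30

33 tokens → 31 trigram windows in total.
Repeated trigrams (each contributes count−1 duplicates):
  any any any: 2
1 duplicate windows → 31 − 1 = 30 distinct.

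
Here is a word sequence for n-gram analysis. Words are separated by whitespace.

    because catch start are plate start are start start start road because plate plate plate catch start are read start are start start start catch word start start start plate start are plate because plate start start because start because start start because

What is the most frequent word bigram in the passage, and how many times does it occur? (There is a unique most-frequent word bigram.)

"start start", 8 times

Bigram frequencies (highest first):
  start start: 8
  start are: 5
  plate start: 3
  start because: 3
  catch start: 2
  are plate: 2
  … (15 more, each ≤ 2)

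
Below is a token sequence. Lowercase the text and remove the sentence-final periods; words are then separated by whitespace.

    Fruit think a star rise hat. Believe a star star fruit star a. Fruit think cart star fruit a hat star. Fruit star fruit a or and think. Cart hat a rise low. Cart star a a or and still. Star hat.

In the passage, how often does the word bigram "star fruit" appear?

4

Scanning the 41 overlapping bigram windows for "star fruit":
  position 10–11: star fruit
  position 17–18: star fruit
  position 21–22: star fruit
  position 23–24: star fruit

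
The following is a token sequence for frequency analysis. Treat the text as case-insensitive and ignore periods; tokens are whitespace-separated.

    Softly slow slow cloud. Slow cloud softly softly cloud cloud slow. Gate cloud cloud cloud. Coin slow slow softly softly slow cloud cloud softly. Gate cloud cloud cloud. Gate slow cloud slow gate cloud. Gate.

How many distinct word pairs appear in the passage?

35 tokens → 34 bigram windows in total.
Repeated bigrams (each contributes count−1 duplicates):
  cloud cloud: 6
  slow cloud: 4
  cloud slow: 3
  gate cloud: 3
  cloud gate: 2
  cloud softly: 2
  slow gate: 2
  slow slow: 2
  … (2 more repeated)
18 duplicate windows → 34 − 18 = 16 distinct.

16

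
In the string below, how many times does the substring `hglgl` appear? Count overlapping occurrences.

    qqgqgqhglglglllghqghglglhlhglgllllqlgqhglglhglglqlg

5

Sliding a length-5 window over the 51 characters (47 positions):
  position 7–11: hglgl
  position 20–24: hglgl
  position 27–31: hglgl
  position 39–43: hglgl
  position 44–48: hglgl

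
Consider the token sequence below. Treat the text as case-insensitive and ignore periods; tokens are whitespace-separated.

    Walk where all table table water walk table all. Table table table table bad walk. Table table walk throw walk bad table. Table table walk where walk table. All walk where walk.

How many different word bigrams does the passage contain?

17

32 tokens → 31 bigram windows in total.
Repeated bigrams (each contributes count−1 duplicates):
  table table: 7
  walk table: 3
  walk where: 3
  all table: 2
  table all: 2
  table walk: 2
  where walk: 2
14 duplicate windows → 31 − 14 = 17 distinct.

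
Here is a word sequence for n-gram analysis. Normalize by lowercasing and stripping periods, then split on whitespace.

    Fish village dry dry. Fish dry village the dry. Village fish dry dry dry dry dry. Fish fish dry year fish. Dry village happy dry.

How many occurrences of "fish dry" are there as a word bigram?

Scanning the 24 overlapping bigram windows for "fish dry":
  position 5–6: fish dry
  position 11–12: fish dry
  position 18–19: fish dry
  position 21–22: fish dry

4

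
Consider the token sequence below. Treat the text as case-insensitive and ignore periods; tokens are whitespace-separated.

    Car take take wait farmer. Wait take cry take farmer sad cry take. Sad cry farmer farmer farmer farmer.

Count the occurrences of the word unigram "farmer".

Scanning the 19 tokens for "farmer":
  position 5: farmer
  position 10: farmer
  position 16: farmer
  position 17: farmer
  position 18: farmer
  position 19: farmer

6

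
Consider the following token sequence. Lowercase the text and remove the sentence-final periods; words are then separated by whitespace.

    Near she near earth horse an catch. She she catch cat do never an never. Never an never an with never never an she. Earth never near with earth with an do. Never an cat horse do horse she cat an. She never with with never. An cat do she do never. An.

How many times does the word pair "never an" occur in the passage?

Scanning the 52 overlapping bigram windows for "never an":
  position 13–14: never an
  position 16–17: never an
  position 18–19: never an
  position 22–23: never an
  position 33–34: never an
  position 46–47: never an
  position 52–53: never an

7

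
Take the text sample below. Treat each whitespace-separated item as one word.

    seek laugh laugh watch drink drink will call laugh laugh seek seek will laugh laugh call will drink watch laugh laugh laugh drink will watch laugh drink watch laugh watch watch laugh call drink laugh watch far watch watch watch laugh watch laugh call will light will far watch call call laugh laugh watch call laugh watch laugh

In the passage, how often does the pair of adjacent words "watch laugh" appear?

Scanning the 57 overlapping bigram windows for "watch laugh":
  position 19–20: watch laugh
  position 25–26: watch laugh
  position 28–29: watch laugh
  position 31–32: watch laugh
  position 40–41: watch laugh
  position 42–43: watch laugh
  position 57–58: watch laugh

7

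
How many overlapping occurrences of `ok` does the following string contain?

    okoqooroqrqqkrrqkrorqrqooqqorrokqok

Sliding a length-2 window over the 35 characters (34 positions):
  position 1–2: ok
  position 31–32: ok
  position 34–35: ok

3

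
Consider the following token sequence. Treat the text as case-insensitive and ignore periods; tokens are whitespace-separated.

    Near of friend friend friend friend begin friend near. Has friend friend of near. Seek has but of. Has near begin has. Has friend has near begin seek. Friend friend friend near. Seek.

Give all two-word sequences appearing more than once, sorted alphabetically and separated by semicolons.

Bigram counts meeting the condition (more than once):
  friend friend: 6
  friend near: 2
  has friend: 2
  has near: 2
  near begin: 2
  near seek: 2

friend friend; friend near; has friend; has near; near begin; near seek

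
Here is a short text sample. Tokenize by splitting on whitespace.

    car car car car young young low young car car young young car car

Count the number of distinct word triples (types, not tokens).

8

14 tokens → 12 trigram windows in total.
Repeated trigrams (each contributes count−1 duplicates):
  car car car: 2
  car car young: 2
  car young young: 2
  young car car: 2
4 duplicate windows → 12 − 4 = 8 distinct.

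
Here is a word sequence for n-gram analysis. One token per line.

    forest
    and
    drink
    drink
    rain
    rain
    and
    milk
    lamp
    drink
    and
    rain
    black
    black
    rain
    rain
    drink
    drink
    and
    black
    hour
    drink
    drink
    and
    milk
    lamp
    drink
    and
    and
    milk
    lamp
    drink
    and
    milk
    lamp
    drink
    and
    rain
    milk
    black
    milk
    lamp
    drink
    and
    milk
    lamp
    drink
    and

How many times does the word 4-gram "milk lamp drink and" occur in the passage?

Scanning the 45 overlapping 4-gram windows for "milk lamp drink and":
  position 8–11: milk lamp drink and
  position 25–28: milk lamp drink and
  position 30–33: milk lamp drink and
  position 34–37: milk lamp drink and
  position 41–44: milk lamp drink and
  position 45–48: milk lamp drink and

6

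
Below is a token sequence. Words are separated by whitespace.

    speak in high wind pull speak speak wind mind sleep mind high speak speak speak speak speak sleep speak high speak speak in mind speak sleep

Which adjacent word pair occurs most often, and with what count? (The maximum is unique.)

Bigram frequencies (highest first):
  speak speak: 6
  speak in: 2
  high speak: 2
  speak sleep: 2
  in high: 1
  high wind: 1
  … (11 more, each ≤ 1)

"speak speak", 6 times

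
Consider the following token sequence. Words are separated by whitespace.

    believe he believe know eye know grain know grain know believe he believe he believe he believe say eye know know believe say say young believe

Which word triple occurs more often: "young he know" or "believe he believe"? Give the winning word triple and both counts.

"young he know": 0 occurrences
"believe he believe": 4 occurrences

"believe he believe" (4 vs 0)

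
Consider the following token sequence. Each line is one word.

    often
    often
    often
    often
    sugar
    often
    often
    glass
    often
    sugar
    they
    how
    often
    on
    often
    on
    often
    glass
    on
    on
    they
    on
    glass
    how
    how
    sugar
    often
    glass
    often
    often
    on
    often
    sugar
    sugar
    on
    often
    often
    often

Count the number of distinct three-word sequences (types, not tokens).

31

38 tokens → 36 trigram windows in total.
Repeated trigrams (each contributes count−1 duplicates):
  often often often: 3
  often on often: 3
  often glass often: 2
5 duplicate windows → 36 − 5 = 31 distinct.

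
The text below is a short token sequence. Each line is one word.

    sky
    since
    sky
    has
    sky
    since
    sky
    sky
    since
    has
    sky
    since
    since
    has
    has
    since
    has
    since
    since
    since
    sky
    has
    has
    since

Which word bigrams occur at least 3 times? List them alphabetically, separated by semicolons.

Bigram counts meeting the condition (at least 3 times):
  has since: 3
  since has: 3
  since since: 3
  since sky: 3
  sky since: 4

has since; since has; since since; since sky; sky since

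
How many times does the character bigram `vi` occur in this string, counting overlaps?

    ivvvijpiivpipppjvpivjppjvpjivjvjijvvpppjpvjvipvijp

3

Sliding a length-2 window over the 50 characters (49 positions):
  position 4–5: vi
  position 44–45: vi
  position 47–48: vi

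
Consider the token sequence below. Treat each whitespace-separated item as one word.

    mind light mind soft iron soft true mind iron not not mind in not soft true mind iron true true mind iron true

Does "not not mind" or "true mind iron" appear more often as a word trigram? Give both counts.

"true mind iron" (3 vs 1)

"not not mind": 1 occurrence
"true mind iron": 3 occurrences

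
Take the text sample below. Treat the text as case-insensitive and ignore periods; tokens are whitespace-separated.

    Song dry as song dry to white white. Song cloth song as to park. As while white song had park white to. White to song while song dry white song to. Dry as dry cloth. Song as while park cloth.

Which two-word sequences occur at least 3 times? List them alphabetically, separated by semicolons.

Bigram counts meeting the condition (at least 3 times):
  song dry: 3
  white song: 3

song dry; white song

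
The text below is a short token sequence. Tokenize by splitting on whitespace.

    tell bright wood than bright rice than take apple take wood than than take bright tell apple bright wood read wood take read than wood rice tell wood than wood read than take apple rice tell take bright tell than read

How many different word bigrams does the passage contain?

28

41 tokens → 40 bigram windows in total.
Repeated bigrams (each contributes count−1 duplicates):
  than take: 3
  wood than: 3
  bright tell: 2
  bright wood: 2
  read than: 2
  rice tell: 2
  take apple: 2
  take bright: 2
  … (2 more repeated)
12 duplicate windows → 40 − 12 = 28 distinct.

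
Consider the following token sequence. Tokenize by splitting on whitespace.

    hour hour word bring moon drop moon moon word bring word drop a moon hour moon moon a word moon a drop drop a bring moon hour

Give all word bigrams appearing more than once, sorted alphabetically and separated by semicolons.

Bigram counts meeting the condition (more than once):
  bring moon: 2
  drop a: 2
  moon a: 2
  moon hour: 2
  moon moon: 2
  word bring: 2

bring moon; drop a; moon a; moon hour; moon moon; word bring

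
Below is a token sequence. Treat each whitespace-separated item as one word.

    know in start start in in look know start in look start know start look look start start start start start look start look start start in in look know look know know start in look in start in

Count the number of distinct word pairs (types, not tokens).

15

39 tokens → 38 bigram windows in total.
Repeated bigrams (each contributes count−1 duplicates):
  start start: 6
  start in: 5
  in look: 4
  look start: 4
  know start: 3
  look know: 3
  start look: 3
  in in: 2
  … (1 more repeated)
23 duplicate windows → 38 − 23 = 15 distinct.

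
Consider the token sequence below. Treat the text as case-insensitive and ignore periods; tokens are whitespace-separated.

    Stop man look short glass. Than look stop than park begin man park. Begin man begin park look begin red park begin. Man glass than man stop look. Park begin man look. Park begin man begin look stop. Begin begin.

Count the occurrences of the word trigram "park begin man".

Scanning the 38 overlapping trigram windows for "park begin man":
  position 10–12: park begin man
  position 13–15: park begin man
  position 21–23: park begin man
  position 29–31: park begin man
  position 33–35: park begin man

5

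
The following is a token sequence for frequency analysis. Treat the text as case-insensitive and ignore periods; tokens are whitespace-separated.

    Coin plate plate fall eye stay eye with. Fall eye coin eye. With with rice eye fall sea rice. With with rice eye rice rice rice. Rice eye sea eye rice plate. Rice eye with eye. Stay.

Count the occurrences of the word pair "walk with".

Scanning the 36 overlapping bigram windows for "walk with":
  (none found)

0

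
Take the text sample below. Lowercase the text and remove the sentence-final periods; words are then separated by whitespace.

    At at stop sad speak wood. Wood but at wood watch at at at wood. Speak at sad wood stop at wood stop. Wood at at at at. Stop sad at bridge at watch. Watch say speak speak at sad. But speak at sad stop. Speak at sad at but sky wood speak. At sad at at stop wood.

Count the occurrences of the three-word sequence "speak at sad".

Scanning the 57 overlapping trigram windows for "speak at sad":
  position 16–18: speak at sad
  position 38–40: speak at sad
  position 42–44: speak at sad
  position 46–48: speak at sad
  position 53–55: speak at sad

5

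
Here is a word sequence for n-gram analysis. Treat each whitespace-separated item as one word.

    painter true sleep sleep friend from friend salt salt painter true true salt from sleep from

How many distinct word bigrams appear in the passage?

16 tokens → 15 bigram windows in total.
Repeated bigrams (each contributes count−1 duplicates):
  painter true: 2
1 duplicate windows → 15 − 1 = 14 distinct.

14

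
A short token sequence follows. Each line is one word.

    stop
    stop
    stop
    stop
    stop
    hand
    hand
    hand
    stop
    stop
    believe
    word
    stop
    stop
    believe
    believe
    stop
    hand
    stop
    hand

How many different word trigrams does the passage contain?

15

20 tokens → 18 trigram windows in total.
Repeated trigrams (each contributes count−1 duplicates):
  stop stop stop: 3
  stop stop believe: 2
3 duplicate windows → 18 − 3 = 15 distinct.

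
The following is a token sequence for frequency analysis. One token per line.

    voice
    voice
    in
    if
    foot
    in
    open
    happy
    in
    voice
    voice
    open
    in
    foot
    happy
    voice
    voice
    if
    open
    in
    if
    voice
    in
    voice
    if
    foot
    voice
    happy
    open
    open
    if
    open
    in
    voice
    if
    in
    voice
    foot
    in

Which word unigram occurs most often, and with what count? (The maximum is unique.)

"voice", 11 times

Unigram frequencies (highest first):
  voice: 11
  in: 9
  if: 6
  open: 6
  foot: 4
  happy: 3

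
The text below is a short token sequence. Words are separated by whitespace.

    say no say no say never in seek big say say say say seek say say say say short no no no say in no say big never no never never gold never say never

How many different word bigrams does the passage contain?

35 tokens → 34 bigram windows in total.
Repeated bigrams (each contributes count−1 duplicates):
  say say: 6
  no say: 4
  no no: 2
  say never: 2
  say no: 2
11 duplicate windows → 34 − 11 = 23 distinct.

23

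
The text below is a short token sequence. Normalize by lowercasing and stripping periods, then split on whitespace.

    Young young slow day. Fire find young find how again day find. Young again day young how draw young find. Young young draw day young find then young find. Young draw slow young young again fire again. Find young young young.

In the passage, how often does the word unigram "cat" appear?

Scanning the 41 tokens for "cat":
  (none found)

0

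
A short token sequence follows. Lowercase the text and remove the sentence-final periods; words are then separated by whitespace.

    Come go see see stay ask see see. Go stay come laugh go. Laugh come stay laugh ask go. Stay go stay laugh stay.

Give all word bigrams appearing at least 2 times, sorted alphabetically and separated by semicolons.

Bigram counts meeting the condition (at least 2 times):
  go stay: 3
  see see: 2
  stay laugh: 2

go stay; see see; stay laugh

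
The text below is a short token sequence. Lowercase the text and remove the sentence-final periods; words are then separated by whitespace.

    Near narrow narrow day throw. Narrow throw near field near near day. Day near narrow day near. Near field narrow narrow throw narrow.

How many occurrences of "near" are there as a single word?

Scanning the 23 tokens for "near":
  position 1: near
  position 8: near
  position 10: near
  position 11: near
  position 14: near
  position 17: near
  position 18: near

7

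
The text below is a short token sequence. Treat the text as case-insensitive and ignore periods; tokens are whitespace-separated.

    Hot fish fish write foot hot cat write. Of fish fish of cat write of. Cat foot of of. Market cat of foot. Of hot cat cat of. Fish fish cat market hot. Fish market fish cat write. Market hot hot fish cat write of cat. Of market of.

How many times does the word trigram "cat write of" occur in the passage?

Scanning the 47 overlapping trigram windows for "cat write of":
  position 7–9: cat write of
  position 13–15: cat write of
  position 43–45: cat write of

3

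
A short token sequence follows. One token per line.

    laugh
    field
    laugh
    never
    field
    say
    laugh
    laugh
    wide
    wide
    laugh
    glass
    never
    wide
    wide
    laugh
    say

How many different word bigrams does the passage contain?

17 tokens → 16 bigram windows in total.
Repeated bigrams (each contributes count−1 duplicates):
  wide laugh: 2
  wide wide: 2
2 duplicate windows → 16 − 2 = 14 distinct.

14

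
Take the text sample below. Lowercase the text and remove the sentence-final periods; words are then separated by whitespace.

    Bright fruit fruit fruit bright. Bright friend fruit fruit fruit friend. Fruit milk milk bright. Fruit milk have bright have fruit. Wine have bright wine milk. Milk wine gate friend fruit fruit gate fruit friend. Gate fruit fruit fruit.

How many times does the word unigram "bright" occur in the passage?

Scanning the 39 tokens for "bright":
  position 1: bright
  position 5: bright
  position 6: bright
  position 15: bright
  position 19: bright
  position 24: bright

6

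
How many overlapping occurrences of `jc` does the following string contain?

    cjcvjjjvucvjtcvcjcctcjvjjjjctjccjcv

5

Sliding a length-2 window over the 35 characters (34 positions):
  position 2–3: jc
  position 17–18: jc
  position 27–28: jc
  position 30–31: jc
  position 33–34: jc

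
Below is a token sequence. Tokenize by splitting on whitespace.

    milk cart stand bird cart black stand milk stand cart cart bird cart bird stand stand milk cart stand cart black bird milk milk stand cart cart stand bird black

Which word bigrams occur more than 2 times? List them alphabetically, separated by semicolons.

cart stand; stand cart

Bigram counts meeting the condition (more than 2 times):
  cart stand: 3
  stand cart: 3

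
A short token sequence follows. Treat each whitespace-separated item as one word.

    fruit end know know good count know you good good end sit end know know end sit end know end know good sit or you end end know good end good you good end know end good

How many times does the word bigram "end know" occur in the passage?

6

Scanning the 36 overlapping bigram windows for "end know":
  position 2–3: end know
  position 13–14: end know
  position 18–19: end know
  position 20–21: end know
  position 27–28: end know
  position 34–35: end know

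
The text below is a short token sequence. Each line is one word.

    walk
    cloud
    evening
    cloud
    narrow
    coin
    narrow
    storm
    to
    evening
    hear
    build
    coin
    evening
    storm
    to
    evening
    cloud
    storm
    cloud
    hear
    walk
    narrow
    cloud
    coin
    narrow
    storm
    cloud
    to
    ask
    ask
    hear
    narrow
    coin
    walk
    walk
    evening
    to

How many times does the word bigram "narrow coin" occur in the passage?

Scanning the 37 overlapping bigram windows for "narrow coin":
  position 5–6: narrow coin
  position 33–34: narrow coin

2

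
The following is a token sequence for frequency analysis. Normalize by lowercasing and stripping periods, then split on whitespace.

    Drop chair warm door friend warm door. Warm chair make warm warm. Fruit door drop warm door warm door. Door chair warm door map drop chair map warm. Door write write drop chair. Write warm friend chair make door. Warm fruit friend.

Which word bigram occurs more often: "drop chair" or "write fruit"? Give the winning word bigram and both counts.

"drop chair": 3 occurrences
"write fruit": 0 occurrences

"drop chair" (3 vs 0)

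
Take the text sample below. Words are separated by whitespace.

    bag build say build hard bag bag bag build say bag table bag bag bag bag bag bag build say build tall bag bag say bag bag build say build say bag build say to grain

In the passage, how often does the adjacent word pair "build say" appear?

Scanning the 35 overlapping bigram windows for "build say":
  position 2–3: build say
  position 9–10: build say
  position 19–20: build say
  position 28–29: build say
  position 30–31: build say
  position 33–34: build say

6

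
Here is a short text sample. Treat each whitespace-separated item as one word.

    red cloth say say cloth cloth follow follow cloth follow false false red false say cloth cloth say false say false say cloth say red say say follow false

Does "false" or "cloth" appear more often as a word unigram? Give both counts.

"false": 6 occurrences
"cloth": 7 occurrences

"cloth" (7 vs 6)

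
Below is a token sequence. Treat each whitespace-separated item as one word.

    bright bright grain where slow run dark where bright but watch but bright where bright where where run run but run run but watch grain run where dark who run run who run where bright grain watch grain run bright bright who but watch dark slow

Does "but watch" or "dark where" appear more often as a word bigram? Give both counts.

"but watch": 3 occurrences
"dark where": 1 occurrence

"but watch" (3 vs 1)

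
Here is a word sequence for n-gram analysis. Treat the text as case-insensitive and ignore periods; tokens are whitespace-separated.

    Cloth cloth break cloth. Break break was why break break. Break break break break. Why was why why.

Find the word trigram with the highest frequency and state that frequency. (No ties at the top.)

Trigram frequencies (highest first):
  break break break: 4
  cloth cloth break: 1
  cloth break cloth: 1
  break cloth break: 1
  cloth break break: 1
  break break was: 1
  … (7 more, each ≤ 1)

"break break break", 4 times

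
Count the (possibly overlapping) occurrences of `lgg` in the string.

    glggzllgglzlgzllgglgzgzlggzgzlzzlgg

Sliding a length-3 window over the 35 characters (33 positions):
  position 2–4: lgg
  position 7–9: lgg
  position 16–18: lgg
  position 24–26: lgg
  position 33–35: lgg

5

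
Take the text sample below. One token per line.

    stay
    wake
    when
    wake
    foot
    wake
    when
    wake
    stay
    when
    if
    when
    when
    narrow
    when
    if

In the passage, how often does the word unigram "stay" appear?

2

Scanning the 16 tokens for "stay":
  position 1: stay
  position 9: stay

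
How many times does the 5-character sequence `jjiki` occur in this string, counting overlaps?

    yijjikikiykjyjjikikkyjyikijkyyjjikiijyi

3

Sliding a length-5 window over the 39 characters (35 positions):
  position 3–7: jjiki
  position 14–18: jjiki
  position 31–35: jjiki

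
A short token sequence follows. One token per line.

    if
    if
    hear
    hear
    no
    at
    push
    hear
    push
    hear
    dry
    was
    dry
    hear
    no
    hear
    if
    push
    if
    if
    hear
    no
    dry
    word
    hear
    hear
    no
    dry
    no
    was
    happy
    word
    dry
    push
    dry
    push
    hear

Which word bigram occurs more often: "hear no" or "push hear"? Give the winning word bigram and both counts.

"hear no": 4 occurrences
"push hear": 3 occurrences

"hear no" (4 vs 3)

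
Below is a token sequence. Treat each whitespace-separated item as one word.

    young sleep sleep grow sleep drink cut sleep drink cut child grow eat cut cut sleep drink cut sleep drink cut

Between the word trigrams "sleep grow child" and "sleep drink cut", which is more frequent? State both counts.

"sleep grow child": 0 occurrences
"sleep drink cut": 4 occurrences

"sleep drink cut" (4 vs 0)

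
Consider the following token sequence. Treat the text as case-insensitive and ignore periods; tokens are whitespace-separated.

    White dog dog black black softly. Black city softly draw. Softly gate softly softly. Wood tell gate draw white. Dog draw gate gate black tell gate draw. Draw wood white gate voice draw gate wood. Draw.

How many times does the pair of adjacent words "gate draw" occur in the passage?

2

Scanning the 35 overlapping bigram windows for "gate draw":
  position 17–18: gate draw
  position 26–27: gate draw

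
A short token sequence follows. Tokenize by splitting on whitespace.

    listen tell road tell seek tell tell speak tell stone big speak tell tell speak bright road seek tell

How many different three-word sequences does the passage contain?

19 tokens → 17 trigram windows in total.
Repeated trigrams (each contributes count−1 duplicates):
  tell tell speak: 2
1 duplicate windows → 17 − 1 = 16 distinct.

16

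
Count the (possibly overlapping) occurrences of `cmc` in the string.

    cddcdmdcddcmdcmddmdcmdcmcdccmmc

1

Sliding a length-3 window over the 31 characters (29 positions):
  position 23–25: cmc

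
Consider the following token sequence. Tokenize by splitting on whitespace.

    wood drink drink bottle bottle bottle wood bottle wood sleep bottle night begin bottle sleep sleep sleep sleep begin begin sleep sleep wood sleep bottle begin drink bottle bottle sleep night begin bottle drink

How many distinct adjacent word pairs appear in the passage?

21

34 tokens → 33 bigram windows in total.
Repeated bigrams (each contributes count−1 duplicates):
  sleep sleep: 4
  bottle bottle: 3
  begin bottle: 2
  bottle sleep: 2
  bottle wood: 2
  drink bottle: 2
  night begin: 2
  sleep bottle: 2
  … (1 more repeated)
12 duplicate windows → 33 − 12 = 21 distinct.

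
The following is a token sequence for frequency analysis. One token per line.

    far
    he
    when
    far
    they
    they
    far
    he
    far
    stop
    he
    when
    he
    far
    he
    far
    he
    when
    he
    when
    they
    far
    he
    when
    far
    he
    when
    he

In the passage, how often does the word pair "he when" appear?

Scanning the 27 overlapping bigram windows for "he when":
  position 2–3: he when
  position 11–12: he when
  position 17–18: he when
  position 19–20: he when
  position 23–24: he when
  position 26–27: he when

6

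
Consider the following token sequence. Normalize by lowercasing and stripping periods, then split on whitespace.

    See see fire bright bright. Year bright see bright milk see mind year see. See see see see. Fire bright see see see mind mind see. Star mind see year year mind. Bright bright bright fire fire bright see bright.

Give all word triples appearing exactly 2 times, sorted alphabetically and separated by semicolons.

bright see bright; fire bright see; see fire bright; see see fire

Trigram counts meeting the condition (exactly 2 times):
  bright see bright: 2
  fire bright see: 2
  see fire bright: 2
  see see fire: 2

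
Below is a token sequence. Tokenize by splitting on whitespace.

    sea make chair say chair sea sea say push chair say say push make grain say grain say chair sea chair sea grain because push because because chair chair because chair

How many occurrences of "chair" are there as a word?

8

Scanning the 31 tokens for "chair":
  position 3: chair
  position 5: chair
  position 10: chair
  position 19: chair
  position 21: chair
  position 28: chair
  position 29: chair
  position 31: chair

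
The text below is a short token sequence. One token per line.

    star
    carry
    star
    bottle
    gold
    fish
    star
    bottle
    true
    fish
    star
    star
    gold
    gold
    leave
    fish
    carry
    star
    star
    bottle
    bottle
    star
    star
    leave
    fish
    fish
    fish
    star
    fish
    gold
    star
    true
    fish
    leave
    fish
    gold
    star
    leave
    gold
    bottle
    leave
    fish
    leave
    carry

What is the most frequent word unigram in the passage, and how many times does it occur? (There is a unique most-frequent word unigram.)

"star", 12 times

Unigram frequencies (highest first):
  star: 12
  fish: 10
  gold: 6
  leave: 6
  bottle: 5
  carry: 3
  … (1 more, each ≤ 2)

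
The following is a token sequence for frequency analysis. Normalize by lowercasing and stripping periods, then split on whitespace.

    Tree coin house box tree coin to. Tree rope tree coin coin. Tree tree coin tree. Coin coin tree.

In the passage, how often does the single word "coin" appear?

Scanning the 19 tokens for "coin":
  position 2: coin
  position 6: coin
  position 11: coin
  position 12: coin
  position 15: coin
  position 17: coin
  position 18: coin

7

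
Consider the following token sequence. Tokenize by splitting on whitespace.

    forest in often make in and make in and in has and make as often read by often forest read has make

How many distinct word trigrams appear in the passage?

19

22 tokens → 20 trigram windows in total.
Repeated trigrams (each contributes count−1 duplicates):
  make in and: 2
1 duplicate windows → 20 − 1 = 19 distinct.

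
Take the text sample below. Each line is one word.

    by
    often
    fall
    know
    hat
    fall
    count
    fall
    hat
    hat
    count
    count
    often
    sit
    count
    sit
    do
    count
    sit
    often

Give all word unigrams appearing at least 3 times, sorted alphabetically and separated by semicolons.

count; fall; hat; often; sit

Unigram counts meeting the condition (at least 3 times):
  count: 5
  fall: 3
  hat: 3
  often: 3
  sit: 3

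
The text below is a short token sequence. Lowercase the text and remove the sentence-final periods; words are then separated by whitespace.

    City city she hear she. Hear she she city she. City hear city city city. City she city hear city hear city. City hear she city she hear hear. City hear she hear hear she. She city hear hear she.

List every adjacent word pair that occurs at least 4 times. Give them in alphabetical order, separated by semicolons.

city city; city hear; city she; hear city; hear she; she city; she hear

Bigram counts meeting the condition (at least 4 times):
  city city: 5
  city hear: 6
  city she: 4
  hear city: 4
  hear she: 6
  she city: 5
  she hear: 4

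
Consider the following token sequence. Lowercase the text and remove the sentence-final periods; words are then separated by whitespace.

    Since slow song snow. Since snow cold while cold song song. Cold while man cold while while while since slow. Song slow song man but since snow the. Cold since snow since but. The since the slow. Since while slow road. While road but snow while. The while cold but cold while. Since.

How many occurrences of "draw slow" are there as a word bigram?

0

Scanning the 52 overlapping bigram windows for "draw slow":
  (none found)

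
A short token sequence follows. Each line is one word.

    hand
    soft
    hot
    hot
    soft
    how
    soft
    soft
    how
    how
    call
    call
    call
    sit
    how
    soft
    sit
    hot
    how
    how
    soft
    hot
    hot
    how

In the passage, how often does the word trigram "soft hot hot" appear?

Scanning the 22 overlapping trigram windows for "soft hot hot":
  position 2–4: soft hot hot
  position 21–23: soft hot hot

2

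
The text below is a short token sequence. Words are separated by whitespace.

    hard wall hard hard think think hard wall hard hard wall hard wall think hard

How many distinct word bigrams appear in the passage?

7

15 tokens → 14 bigram windows in total.
Repeated bigrams (each contributes count−1 duplicates):
  hard wall: 4
  wall hard: 3
  hard hard: 2
  think hard: 2
7 duplicate windows → 14 − 7 = 7 distinct.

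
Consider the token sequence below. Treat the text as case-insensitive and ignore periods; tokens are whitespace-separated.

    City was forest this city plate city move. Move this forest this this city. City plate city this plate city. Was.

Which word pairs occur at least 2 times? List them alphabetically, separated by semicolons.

Bigram counts meeting the condition (at least 2 times):
  city plate: 2
  city was: 2
  forest this: 2
  plate city: 3
  this city: 2

city plate; city was; forest this; plate city; this city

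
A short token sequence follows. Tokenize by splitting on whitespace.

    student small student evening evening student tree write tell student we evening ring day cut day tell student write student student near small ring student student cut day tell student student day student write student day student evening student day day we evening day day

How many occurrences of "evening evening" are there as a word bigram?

1

Scanning the 44 overlapping bigram windows for "evening evening":
  position 4–5: evening evening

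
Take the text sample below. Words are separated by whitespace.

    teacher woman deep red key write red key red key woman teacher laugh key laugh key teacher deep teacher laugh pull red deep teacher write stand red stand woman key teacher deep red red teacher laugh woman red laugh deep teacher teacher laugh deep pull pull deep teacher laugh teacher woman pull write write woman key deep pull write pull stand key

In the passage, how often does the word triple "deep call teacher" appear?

Scanning the 60 overlapping trigram windows for "deep call teacher":
  (none found)

0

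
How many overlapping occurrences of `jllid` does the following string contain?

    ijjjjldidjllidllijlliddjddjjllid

Sliding a length-5 window over the 32 characters (28 positions):
  position 10–14: jllid
  position 18–22: jllid
  position 28–32: jllid

3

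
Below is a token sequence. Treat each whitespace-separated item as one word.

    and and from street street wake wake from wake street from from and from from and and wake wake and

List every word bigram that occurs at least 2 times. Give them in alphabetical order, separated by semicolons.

and and; and from; from and; from from; wake wake

Bigram counts meeting the condition (at least 2 times):
  and and: 2
  and from: 2
  from and: 2
  from from: 2
  wake wake: 2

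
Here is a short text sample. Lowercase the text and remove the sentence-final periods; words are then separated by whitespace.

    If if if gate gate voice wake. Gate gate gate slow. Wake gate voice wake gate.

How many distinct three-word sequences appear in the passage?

16 tokens → 14 trigram windows in total.
Repeated trigrams (each contributes count−1 duplicates):
  gate voice wake: 2
  voice wake gate: 2
2 duplicate windows → 14 − 2 = 12 distinct.

12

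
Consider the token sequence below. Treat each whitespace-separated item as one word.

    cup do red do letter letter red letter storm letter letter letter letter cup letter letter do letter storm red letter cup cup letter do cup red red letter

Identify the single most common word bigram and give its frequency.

Bigram frequencies (highest first):
  letter letter: 5
  red letter: 3
  do letter: 2
  letter storm: 2
  letter cup: 2
  cup letter: 2
  … (11 more, each ≤ 2)

"letter letter", 5 times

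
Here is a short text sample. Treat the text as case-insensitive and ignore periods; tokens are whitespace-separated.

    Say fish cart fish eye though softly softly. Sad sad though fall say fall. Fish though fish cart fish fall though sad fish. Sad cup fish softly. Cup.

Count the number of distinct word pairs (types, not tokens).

25

28 tokens → 27 bigram windows in total.
Repeated bigrams (each contributes count−1 duplicates):
  cart fish: 2
  fish cart: 2
2 duplicate windows → 27 − 2 = 25 distinct.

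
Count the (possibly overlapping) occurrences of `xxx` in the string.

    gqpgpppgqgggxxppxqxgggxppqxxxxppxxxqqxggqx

Sliding a length-3 window over the 42 characters (40 positions):
  position 27–29: xxx
  position 28–30: xxx
  position 33–35: xxx

3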